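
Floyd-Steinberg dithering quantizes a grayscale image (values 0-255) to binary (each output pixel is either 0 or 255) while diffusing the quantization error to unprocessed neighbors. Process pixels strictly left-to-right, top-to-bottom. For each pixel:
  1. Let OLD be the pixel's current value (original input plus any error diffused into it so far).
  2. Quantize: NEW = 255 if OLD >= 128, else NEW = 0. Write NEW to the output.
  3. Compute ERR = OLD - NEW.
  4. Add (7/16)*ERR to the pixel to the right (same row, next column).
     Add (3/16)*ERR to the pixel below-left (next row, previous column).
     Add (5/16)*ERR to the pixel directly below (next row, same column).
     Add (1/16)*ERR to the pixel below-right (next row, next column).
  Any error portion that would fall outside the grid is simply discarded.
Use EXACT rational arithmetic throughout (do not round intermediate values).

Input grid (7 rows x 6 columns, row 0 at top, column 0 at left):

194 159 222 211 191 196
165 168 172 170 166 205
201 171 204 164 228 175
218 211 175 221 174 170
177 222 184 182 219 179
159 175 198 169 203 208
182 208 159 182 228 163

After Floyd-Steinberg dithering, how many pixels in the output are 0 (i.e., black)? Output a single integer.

Answer: 9

Derivation:
(0,0): OLD=194 → NEW=255, ERR=-61
(0,1): OLD=2117/16 → NEW=255, ERR=-1963/16
(0,2): OLD=43091/256 → NEW=255, ERR=-22189/256
(0,3): OLD=708933/4096 → NEW=255, ERR=-335547/4096
(0,4): OLD=10168547/65536 → NEW=255, ERR=-6543133/65536
(0,5): OLD=159718965/1048576 → NEW=255, ERR=-107667915/1048576
(1,0): OLD=31471/256 → NEW=0, ERR=31471/256
(1,1): OLD=334601/2048 → NEW=255, ERR=-187639/2048
(1,2): OLD=5360957/65536 → NEW=0, ERR=5360957/65536
(1,3): OLD=40907769/262144 → NEW=255, ERR=-25938951/262144
(1,4): OLD=1126372811/16777216 → NEW=0, ERR=1126372811/16777216
(1,5): OLD=52625402909/268435456 → NEW=255, ERR=-15825638371/268435456
(2,0): OLD=7282291/32768 → NEW=255, ERR=-1073549/32768
(2,1): OLD=158394017/1048576 → NEW=255, ERR=-108992863/1048576
(2,2): OLD=2681140003/16777216 → NEW=255, ERR=-1597050077/16777216
(2,3): OLD=14647561675/134217728 → NEW=0, ERR=14647561675/134217728
(2,4): OLD=1200389830881/4294967296 → NEW=255, ERR=105173170401/4294967296
(2,5): OLD=11784420991543/68719476736 → NEW=255, ERR=-5739045576137/68719476736
(3,0): OLD=3158686659/16777216 → NEW=255, ERR=-1119503421/16777216
(3,1): OLD=17371560455/134217728 → NEW=255, ERR=-16853960185/134217728
(3,2): OLD=111970756293/1073741824 → NEW=0, ERR=111970756293/1073741824
(3,3): OLD=20572470094351/68719476736 → NEW=255, ERR=3049003526671/68719476736
(3,4): OLD=105677158200495/549755813888 → NEW=255, ERR=-34510574340945/549755813888
(3,5): OLD=1037662136154593/8796093022208 → NEW=0, ERR=1037662136154593/8796093022208
(4,0): OLD=284762588301/2147483648 → NEW=255, ERR=-262845741939/2147483648
(4,1): OLD=4968153009193/34359738368 → NEW=255, ERR=-3793580274647/34359738368
(4,2): OLD=185548440644779/1099511627776 → NEW=255, ERR=-94827024438101/1099511627776
(4,3): OLD=2689503579549047/17592186044416 → NEW=255, ERR=-1796503861777033/17592186044416
(4,4): OLD=50552318692398567/281474976710656 → NEW=255, ERR=-21223800368818713/281474976710656
(4,5): OLD=805934258439758833/4503599627370496 → NEW=255, ERR=-342483646539717647/4503599627370496
(5,0): OLD=55002774229131/549755813888 → NEW=0, ERR=55002774229131/549755813888
(5,1): OLD=2822640459850043/17592186044416 → NEW=255, ERR=-1663366981476037/17592186044416
(5,2): OLD=14585244938689593/140737488355328 → NEW=0, ERR=14585244938689593/140737488355328
(5,3): OLD=733634337862495491/4503599627370496 → NEW=255, ERR=-414783567116980989/4503599627370496
(5,4): OLD=1067368332767616707/9007199254740992 → NEW=0, ERR=1067368332767616707/9007199254740992
(5,5): OLD=33343539371951963039/144115188075855872 → NEW=255, ERR=-3405833587391284321/144115188075855872
(6,0): OLD=55038788693572241/281474976710656 → NEW=255, ERR=-16737330367645039/281474976710656
(6,1): OLD=802190941438917565/4503599627370496 → NEW=255, ERR=-346226963540558915/4503599627370496
(6,2): OLD=2424258812207038965/18014398509481984 → NEW=255, ERR=-2169412807710866955/18014398509481984
(6,3): OLD=37247488812053817089/288230376151711744 → NEW=255, ERR=-36251257106632677631/288230376151711744
(6,4): OLD=921503395877999882593/4611686018427387904 → NEW=255, ERR=-254476538820984032927/4611686018427387904
(6,5): OLD=10247500576706153685767/73786976294838206464 → NEW=255, ERR=-8568178378477588962553/73786976294838206464
Output grid:
  Row 0: ######  (0 black, running=0)
  Row 1: .#.#.#  (3 black, running=3)
  Row 2: ###.##  (1 black, running=4)
  Row 3: ##.##.  (2 black, running=6)
  Row 4: ######  (0 black, running=6)
  Row 5: .#.#.#  (3 black, running=9)
  Row 6: ######  (0 black, running=9)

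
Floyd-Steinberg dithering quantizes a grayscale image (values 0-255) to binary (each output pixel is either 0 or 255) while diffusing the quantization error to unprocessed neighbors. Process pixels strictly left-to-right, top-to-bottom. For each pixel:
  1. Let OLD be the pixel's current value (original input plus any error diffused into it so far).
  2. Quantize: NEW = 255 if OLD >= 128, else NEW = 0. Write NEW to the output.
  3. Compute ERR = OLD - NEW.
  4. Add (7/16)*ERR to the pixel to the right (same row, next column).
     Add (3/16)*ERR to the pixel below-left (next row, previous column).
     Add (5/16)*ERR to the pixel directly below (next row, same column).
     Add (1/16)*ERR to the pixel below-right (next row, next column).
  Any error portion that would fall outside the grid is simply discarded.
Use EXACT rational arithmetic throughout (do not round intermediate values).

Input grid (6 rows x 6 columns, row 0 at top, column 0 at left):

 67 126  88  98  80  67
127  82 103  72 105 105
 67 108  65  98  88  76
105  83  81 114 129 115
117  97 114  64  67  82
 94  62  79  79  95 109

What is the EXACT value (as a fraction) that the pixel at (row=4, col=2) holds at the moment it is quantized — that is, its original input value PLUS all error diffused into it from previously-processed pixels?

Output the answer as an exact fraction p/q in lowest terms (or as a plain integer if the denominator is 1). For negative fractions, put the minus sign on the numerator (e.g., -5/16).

Answer: 113601743685691/1099511627776

Derivation:
(0,0): OLD=67 → NEW=0, ERR=67
(0,1): OLD=2485/16 → NEW=255, ERR=-1595/16
(0,2): OLD=11363/256 → NEW=0, ERR=11363/256
(0,3): OLD=480949/4096 → NEW=0, ERR=480949/4096
(0,4): OLD=8609523/65536 → NEW=255, ERR=-8102157/65536
(0,5): OLD=13539493/1048576 → NEW=0, ERR=13539493/1048576
(1,0): OLD=33087/256 → NEW=255, ERR=-32193/256
(1,1): OLD=17081/2048 → NEW=0, ERR=17081/2048
(1,2): OLD=8932909/65536 → NEW=255, ERR=-7778771/65536
(1,3): OLD=9531113/262144 → NEW=0, ERR=9531113/262144
(1,4): OLD=1544047707/16777216 → NEW=0, ERR=1544047707/16777216
(1,5): OLD=38003064077/268435456 → NEW=255, ERR=-30447977203/268435456
(2,0): OLD=958979/32768 → NEW=0, ERR=958979/32768
(2,1): OLD=97827153/1048576 → NEW=0, ERR=97827153/1048576
(2,2): OLD=1276126259/16777216 → NEW=0, ERR=1276126259/16777216
(2,3): OLD=20465146203/134217728 → NEW=255, ERR=-13760374437/134217728
(2,4): OLD=227251624593/4294967296 → NEW=0, ERR=227251624593/4294967296
(2,5): OLD=4772879640839/68719476736 → NEW=0, ERR=4772879640839/68719476736
(3,0): OLD=2208525779/16777216 → NEW=255, ERR=-2069664301/16777216
(3,1): OLD=9969020503/134217728 → NEW=0, ERR=9969020503/134217728
(3,2): OLD=133007560821/1073741824 → NEW=0, ERR=133007560821/1073741824
(3,3): OLD=10365015337055/68719476736 → NEW=255, ERR=-7158451230625/68719476736
(3,4): OLD=58590649273471/549755813888 → NEW=0, ERR=58590649273471/549755813888
(3,5): OLD=1641688636049681/8796093022208 → NEW=255, ERR=-601315084613359/8796093022208
(4,0): OLD=198376076285/2147483648 → NEW=0, ERR=198376076285/2147483648
(4,1): OLD=6052177130329/34359738368 → NEW=255, ERR=-2709556153511/34359738368
(4,2): OLD=113601743685691/1099511627776 → NEW=0, ERR=113601743685691/1099511627776
Target (4,2): original=114, with diffused error = 113601743685691/1099511627776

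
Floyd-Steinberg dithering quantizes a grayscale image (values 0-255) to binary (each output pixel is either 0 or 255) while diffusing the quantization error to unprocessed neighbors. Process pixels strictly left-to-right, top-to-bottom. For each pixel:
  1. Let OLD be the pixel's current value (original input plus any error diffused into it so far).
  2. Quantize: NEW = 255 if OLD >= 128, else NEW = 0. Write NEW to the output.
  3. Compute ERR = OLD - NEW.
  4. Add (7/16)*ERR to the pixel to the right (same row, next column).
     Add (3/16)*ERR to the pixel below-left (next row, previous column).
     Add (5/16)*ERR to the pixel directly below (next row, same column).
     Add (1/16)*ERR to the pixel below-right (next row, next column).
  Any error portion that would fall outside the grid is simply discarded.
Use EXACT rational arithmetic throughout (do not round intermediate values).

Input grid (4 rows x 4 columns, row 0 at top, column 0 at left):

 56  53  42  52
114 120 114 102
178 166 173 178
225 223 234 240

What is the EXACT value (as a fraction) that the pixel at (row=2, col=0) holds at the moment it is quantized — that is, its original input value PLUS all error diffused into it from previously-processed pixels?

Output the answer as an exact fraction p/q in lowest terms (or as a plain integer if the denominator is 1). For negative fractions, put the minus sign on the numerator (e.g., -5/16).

Answer: 677373/4096

Derivation:
(0,0): OLD=56 → NEW=0, ERR=56
(0,1): OLD=155/2 → NEW=0, ERR=155/2
(0,2): OLD=2429/32 → NEW=0, ERR=2429/32
(0,3): OLD=43627/512 → NEW=0, ERR=43627/512
(1,0): OLD=4673/32 → NEW=255, ERR=-3487/32
(1,1): OLD=29255/256 → NEW=0, ERR=29255/256
(1,2): OLD=1708339/8192 → NEW=255, ERR=-380621/8192
(1,3): OLD=14816981/131072 → NEW=0, ERR=14816981/131072
(2,0): OLD=677373/4096 → NEW=255, ERR=-367107/4096
Target (2,0): original=178, with diffused error = 677373/4096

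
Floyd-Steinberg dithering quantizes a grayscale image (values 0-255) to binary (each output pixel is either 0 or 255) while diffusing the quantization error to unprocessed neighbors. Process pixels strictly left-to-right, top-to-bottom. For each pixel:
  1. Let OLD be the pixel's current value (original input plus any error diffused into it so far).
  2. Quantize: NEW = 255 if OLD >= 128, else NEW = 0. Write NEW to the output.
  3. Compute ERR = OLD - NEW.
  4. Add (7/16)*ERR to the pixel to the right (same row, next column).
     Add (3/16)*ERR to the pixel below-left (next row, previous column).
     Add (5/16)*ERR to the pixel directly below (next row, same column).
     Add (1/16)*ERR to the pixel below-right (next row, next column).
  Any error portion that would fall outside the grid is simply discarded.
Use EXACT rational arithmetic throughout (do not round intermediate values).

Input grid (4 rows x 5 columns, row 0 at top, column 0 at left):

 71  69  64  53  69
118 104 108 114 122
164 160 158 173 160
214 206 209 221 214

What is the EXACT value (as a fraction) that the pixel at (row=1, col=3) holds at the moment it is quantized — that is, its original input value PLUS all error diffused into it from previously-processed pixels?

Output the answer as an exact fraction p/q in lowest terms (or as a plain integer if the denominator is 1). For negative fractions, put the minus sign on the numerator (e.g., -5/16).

(0,0): OLD=71 → NEW=0, ERR=71
(0,1): OLD=1601/16 → NEW=0, ERR=1601/16
(0,2): OLD=27591/256 → NEW=0, ERR=27591/256
(0,3): OLD=410225/4096 → NEW=0, ERR=410225/4096
(0,4): OLD=7393559/65536 → NEW=0, ERR=7393559/65536
(1,0): OLD=40691/256 → NEW=255, ERR=-24589/256
(1,1): OLD=241445/2048 → NEW=0, ERR=241445/2048
(1,2): OLD=14305929/65536 → NEW=255, ERR=-2405751/65536
(1,3): OLD=41189845/262144 → NEW=255, ERR=-25656875/262144
Target (1,3): original=114, with diffused error = 41189845/262144

Answer: 41189845/262144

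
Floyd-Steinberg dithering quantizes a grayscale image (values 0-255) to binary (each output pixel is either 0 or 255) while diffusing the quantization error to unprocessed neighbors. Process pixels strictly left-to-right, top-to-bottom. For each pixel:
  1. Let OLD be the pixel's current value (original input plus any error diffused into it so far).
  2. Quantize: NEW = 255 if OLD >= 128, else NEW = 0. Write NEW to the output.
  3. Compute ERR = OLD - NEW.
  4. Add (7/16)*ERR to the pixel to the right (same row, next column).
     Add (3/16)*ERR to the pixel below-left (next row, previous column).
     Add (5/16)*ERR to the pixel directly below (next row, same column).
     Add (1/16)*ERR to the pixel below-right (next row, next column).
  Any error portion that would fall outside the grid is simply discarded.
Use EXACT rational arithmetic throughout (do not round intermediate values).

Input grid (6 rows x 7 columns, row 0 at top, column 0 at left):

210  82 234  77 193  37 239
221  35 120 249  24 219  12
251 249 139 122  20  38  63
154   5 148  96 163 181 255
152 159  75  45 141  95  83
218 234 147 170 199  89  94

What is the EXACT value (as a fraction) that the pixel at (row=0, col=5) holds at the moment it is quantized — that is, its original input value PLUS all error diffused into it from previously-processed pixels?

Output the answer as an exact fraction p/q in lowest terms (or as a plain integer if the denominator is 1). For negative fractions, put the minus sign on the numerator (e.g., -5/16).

Answer: 26358725/1048576

Derivation:
(0,0): OLD=210 → NEW=255, ERR=-45
(0,1): OLD=997/16 → NEW=0, ERR=997/16
(0,2): OLD=66883/256 → NEW=255, ERR=1603/256
(0,3): OLD=326613/4096 → NEW=0, ERR=326613/4096
(0,4): OLD=14934739/65536 → NEW=255, ERR=-1776941/65536
(0,5): OLD=26358725/1048576 → NEW=0, ERR=26358725/1048576
Target (0,5): original=37, with diffused error = 26358725/1048576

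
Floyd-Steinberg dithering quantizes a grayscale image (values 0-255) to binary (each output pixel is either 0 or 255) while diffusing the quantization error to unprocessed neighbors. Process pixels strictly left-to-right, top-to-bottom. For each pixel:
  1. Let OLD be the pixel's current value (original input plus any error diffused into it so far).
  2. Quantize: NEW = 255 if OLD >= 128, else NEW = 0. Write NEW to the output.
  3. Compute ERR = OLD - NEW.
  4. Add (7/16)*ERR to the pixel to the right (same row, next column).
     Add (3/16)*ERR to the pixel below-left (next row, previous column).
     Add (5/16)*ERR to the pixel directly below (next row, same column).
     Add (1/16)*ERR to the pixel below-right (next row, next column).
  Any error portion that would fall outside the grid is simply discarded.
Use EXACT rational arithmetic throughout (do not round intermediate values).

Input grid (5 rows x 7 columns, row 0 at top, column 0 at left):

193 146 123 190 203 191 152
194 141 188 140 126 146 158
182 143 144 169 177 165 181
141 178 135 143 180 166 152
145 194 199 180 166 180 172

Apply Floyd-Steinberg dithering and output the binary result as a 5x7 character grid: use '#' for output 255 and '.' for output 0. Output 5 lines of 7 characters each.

(0,0): OLD=193 → NEW=255, ERR=-62
(0,1): OLD=951/8 → NEW=0, ERR=951/8
(0,2): OLD=22401/128 → NEW=255, ERR=-10239/128
(0,3): OLD=317447/2048 → NEW=255, ERR=-204793/2048
(0,4): OLD=5218353/32768 → NEW=255, ERR=-3137487/32768
(0,5): OLD=78176599/524288 → NEW=255, ERR=-55516841/524288
(0,6): OLD=886450529/8388608 → NEW=0, ERR=886450529/8388608
(1,0): OLD=25205/128 → NEW=255, ERR=-7435/128
(1,1): OLD=137075/1024 → NEW=255, ERR=-124045/1024
(1,2): OLD=3233711/32768 → NEW=0, ERR=3233711/32768
(1,3): OLD=16904803/131072 → NEW=255, ERR=-16518557/131072
(1,4): OLD=124468521/8388608 → NEW=0, ERR=124468521/8388608
(1,5): OLD=8940937785/67108864 → NEW=255, ERR=-8171822535/67108864
(1,6): OLD=140800315959/1073741824 → NEW=255, ERR=-133003849161/1073741824
(2,0): OLD=2312353/16384 → NEW=255, ERR=-1865567/16384
(2,1): OLD=36805819/524288 → NEW=0, ERR=36805819/524288
(2,2): OLD=1462563441/8388608 → NEW=255, ERR=-676531599/8388608
(2,3): OLD=6931186089/67108864 → NEW=0, ERR=6931186089/67108864
(2,4): OLD=105288188761/536870912 → NEW=255, ERR=-31613893799/536870912
(2,5): OLD=1355258522579/17179869184 → NEW=0, ERR=1355258522579/17179869184
(2,6): OLD=46507416313077/274877906944 → NEW=255, ERR=-23586449957643/274877906944
(3,0): OLD=994720465/8388608 → NEW=0, ERR=994720465/8388608
(3,1): OLD=15406749629/67108864 → NEW=255, ERR=-1706010691/67108864
(3,2): OLD=65728255271/536870912 → NEW=0, ERR=65728255271/536870912
(3,3): OLD=456891543345/2147483648 → NEW=255, ERR=-90716786895/2147483648
(3,4): OLD=45179819382481/274877906944 → NEW=255, ERR=-24914046888239/274877906944
(3,5): OLD=288576205466947/2199023255552 → NEW=255, ERR=-272174724698813/2199023255552
(3,6): OLD=2672816577195165/35184372088832 → NEW=0, ERR=2672816577195165/35184372088832
(4,0): OLD=190363351007/1073741824 → NEW=255, ERR=-83440814113/1073741824
(4,1): OLD=3134021818771/17179869184 → NEW=255, ERR=-1246844823149/17179869184
(4,2): OLD=53875368940797/274877906944 → NEW=255, ERR=-16218497329923/274877906944
(4,3): OLD=289485436555247/2199023255552 → NEW=255, ERR=-271265493610513/2199023255552
(4,4): OLD=1017883636033021/17592186044416 → NEW=0, ERR=1017883636033021/17592186044416
(4,5): OLD=98636836274284317/562949953421312 → NEW=255, ERR=-44915401848150243/562949953421312
(4,6): OLD=1378979055531115995/9007199254740992 → NEW=255, ERR=-917856754427836965/9007199254740992
Row 0: #.####.
Row 1: ##.#.##
Row 2: #.#.#.#
Row 3: .#.###.
Row 4: ####.##

Answer: #.####.
##.#.##
#.#.#.#
.#.###.
####.##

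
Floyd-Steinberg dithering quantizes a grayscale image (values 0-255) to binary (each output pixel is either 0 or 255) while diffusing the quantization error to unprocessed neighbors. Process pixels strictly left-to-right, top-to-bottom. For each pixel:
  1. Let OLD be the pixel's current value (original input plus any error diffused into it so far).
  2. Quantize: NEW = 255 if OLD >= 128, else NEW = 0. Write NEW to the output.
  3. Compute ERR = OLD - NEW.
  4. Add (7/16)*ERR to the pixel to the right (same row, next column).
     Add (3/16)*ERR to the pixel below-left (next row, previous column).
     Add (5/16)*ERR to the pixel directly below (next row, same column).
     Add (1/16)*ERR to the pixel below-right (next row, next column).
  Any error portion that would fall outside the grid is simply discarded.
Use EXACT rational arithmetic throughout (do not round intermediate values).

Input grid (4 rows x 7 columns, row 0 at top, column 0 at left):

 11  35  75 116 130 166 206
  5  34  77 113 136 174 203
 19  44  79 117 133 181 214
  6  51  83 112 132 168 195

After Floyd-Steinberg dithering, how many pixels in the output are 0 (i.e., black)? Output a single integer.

Answer: 16

Derivation:
(0,0): OLD=11 → NEW=0, ERR=11
(0,1): OLD=637/16 → NEW=0, ERR=637/16
(0,2): OLD=23659/256 → NEW=0, ERR=23659/256
(0,3): OLD=640749/4096 → NEW=255, ERR=-403731/4096
(0,4): OLD=5693563/65536 → NEW=0, ERR=5693563/65536
(0,5): OLD=213918557/1048576 → NEW=255, ERR=-53468323/1048576
(0,6): OLD=3081828235/16777216 → NEW=255, ERR=-1196361845/16777216
(1,0): OLD=4071/256 → NEW=0, ERR=4071/256
(1,1): OLD=146257/2048 → NEW=0, ERR=146257/2048
(1,2): OLD=7938469/65536 → NEW=0, ERR=7938469/65536
(1,3): OLD=41224321/262144 → NEW=255, ERR=-25622399/262144
(1,4): OLD=1755999139/16777216 → NEW=0, ERR=1755999139/16777216
(1,5): OLD=26295382035/134217728 → NEW=255, ERR=-7930138605/134217728
(1,6): OLD=325729791165/2147483648 → NEW=255, ERR=-221878539075/2147483648
(2,0): OLD=1224203/32768 → NEW=0, ERR=1224203/32768
(2,1): OLD=111534889/1048576 → NEW=0, ERR=111534889/1048576
(2,2): OLD=2508636603/16777216 → NEW=255, ERR=-1769553477/16777216
(2,3): OLD=9060575907/134217728 → NEW=0, ERR=9060575907/134217728
(2,4): OLD=191185118995/1073741824 → NEW=255, ERR=-82619046125/1073741824
(2,5): OLD=3987167183025/34359738368 → NEW=0, ERR=3987167183025/34359738368
(2,6): OLD=125777515844327/549755813888 → NEW=255, ERR=-14410216697113/549755813888
(3,0): OLD=631140443/16777216 → NEW=0, ERR=631140443/16777216
(3,1): OLD=11174556991/134217728 → NEW=0, ERR=11174556991/134217728
(3,2): OLD=113569548077/1073741824 → NEW=0, ERR=113569548077/1073741824
(3,3): OLD=680111665131/4294967296 → NEW=255, ERR=-415104995349/4294967296
(3,4): OLD=50383849294939/549755813888 → NEW=0, ERR=50383849294939/549755813888
(3,5): OLD=1031936172865089/4398046511104 → NEW=255, ERR=-89565687466431/4398046511104
(3,6): OLD=13028894033922143/70368744177664 → NEW=255, ERR=-4915135731382177/70368744177664
Output grid:
  Row 0: ...#.##  (4 black, running=4)
  Row 1: ...#.##  (4 black, running=8)
  Row 2: ..#.#.#  (4 black, running=12)
  Row 3: ...#.##  (4 black, running=16)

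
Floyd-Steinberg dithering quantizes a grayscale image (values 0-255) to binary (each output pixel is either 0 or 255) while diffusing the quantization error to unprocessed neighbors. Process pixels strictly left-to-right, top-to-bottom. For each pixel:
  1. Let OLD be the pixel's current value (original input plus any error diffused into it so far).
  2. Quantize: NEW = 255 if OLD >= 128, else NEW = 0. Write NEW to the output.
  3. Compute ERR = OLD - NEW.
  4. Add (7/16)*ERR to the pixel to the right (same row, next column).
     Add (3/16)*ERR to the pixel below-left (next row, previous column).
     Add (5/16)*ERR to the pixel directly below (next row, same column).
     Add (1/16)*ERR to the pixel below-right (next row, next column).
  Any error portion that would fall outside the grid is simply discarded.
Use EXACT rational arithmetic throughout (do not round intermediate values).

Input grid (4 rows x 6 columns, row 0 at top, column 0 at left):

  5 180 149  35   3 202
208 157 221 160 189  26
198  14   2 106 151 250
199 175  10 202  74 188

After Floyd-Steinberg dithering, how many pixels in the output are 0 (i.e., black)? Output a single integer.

Answer: 11

Derivation:
(0,0): OLD=5 → NEW=0, ERR=5
(0,1): OLD=2915/16 → NEW=255, ERR=-1165/16
(0,2): OLD=29989/256 → NEW=0, ERR=29989/256
(0,3): OLD=353283/4096 → NEW=0, ERR=353283/4096
(0,4): OLD=2669589/65536 → NEW=0, ERR=2669589/65536
(0,5): OLD=230499475/1048576 → NEW=255, ERR=-36887405/1048576
(1,0): OLD=50153/256 → NEW=255, ERR=-15127/256
(1,1): OLD=267615/2048 → NEW=255, ERR=-254625/2048
(1,2): OLD=14079435/65536 → NEW=255, ERR=-2632245/65536
(1,3): OLD=48323759/262144 → NEW=255, ERR=-18522961/262144
(1,4): OLD=2845596269/16777216 → NEW=255, ERR=-1432593811/16777216
(1,5): OLD=-5316412437/268435456 → NEW=0, ERR=-5316412437/268435456
(2,0): OLD=5119109/32768 → NEW=255, ERR=-3236731/32768
(2,1): OLD=-83143417/1048576 → NEW=0, ERR=-83143417/1048576
(2,2): OLD=-1111672619/16777216 → NEW=0, ERR=-1111672619/16777216
(2,3): OLD=4886733165/134217728 → NEW=0, ERR=4886733165/134217728
(2,4): OLD=567430071751/4294967296 → NEW=255, ERR=-527786588729/4294967296
(2,5): OLD=12693306052321/68719476736 → NEW=255, ERR=-4830160515359/68719476736
(3,0): OLD=2571358773/16777216 → NEW=255, ERR=-1706831307/16777216
(3,1): OLD=11692344081/134217728 → NEW=0, ERR=11692344081/134217728
(3,2): OLD=31436091203/1073741824 → NEW=0, ERR=31436091203/1073741824
(3,3): OLD=13675474204105/68719476736 → NEW=255, ERR=-3847992363575/68719476736
(3,4): OLD=108256323241/549755813888 → NEW=0, ERR=108256323241/549755813888
(3,5): OLD=1393660178466119/8796093022208 → NEW=255, ERR=-849343542196921/8796093022208
Output grid:
  Row 0: .#...#  (4 black, running=4)
  Row 1: #####.  (1 black, running=5)
  Row 2: #...##  (3 black, running=8)
  Row 3: #..#.#  (3 black, running=11)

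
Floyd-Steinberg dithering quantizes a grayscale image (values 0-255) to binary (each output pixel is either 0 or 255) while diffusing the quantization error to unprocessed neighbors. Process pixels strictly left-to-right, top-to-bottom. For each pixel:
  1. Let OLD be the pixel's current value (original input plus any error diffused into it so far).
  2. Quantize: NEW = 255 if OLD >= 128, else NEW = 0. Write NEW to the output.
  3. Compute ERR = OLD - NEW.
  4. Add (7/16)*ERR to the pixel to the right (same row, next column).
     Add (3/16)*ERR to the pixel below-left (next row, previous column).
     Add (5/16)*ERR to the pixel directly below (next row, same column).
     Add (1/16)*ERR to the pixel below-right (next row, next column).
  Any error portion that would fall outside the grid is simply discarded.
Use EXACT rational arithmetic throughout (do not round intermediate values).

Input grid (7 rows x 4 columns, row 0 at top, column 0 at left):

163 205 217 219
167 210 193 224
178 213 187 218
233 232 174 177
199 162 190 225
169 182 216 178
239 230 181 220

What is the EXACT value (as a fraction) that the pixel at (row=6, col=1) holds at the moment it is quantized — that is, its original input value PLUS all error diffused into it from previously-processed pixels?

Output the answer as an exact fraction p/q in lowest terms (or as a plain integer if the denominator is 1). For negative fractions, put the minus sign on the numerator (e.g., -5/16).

Answer: 165209132903630343/1125899906842624

Derivation:
(0,0): OLD=163 → NEW=255, ERR=-92
(0,1): OLD=659/4 → NEW=255, ERR=-361/4
(0,2): OLD=11361/64 → NEW=255, ERR=-4959/64
(0,3): OLD=189543/1024 → NEW=255, ERR=-71577/1024
(1,0): OLD=7765/64 → NEW=0, ERR=7765/64
(1,1): OLD=109875/512 → NEW=255, ERR=-20685/512
(1,2): OLD=2168655/16384 → NEW=255, ERR=-2009265/16384
(1,3): OLD=37659737/262144 → NEW=255, ERR=-29186983/262144
(2,0): OLD=1706721/8192 → NEW=255, ERR=-382239/8192
(2,1): OLD=43135771/262144 → NEW=255, ERR=-23710949/262144
(2,2): OLD=44933167/524288 → NEW=0, ERR=44933167/524288
(2,3): OLD=1787082403/8388608 → NEW=255, ERR=-352012637/8388608
(3,0): OLD=844981745/4194304 → NEW=255, ERR=-224565775/4194304
(3,1): OLD=12983109743/67108864 → NEW=255, ERR=-4129650577/67108864
(3,2): OLD=172162443985/1073741824 → NEW=255, ERR=-101641721135/1073741824
(3,3): OLD=2196079835959/17179869184 → NEW=0, ERR=2196079835959/17179869184
(4,0): OLD=183320409245/1073741824 → NEW=255, ERR=-90483755875/1073741824
(4,1): OLD=728483234359/8589934592 → NEW=0, ERR=728483234359/8589934592
(4,2): OLD=59825278869751/274877906944 → NEW=255, ERR=-10268587400969/274877906944
(4,3): OLD=1067346459457777/4398046511104 → NEW=255, ERR=-54155400873743/4398046511104
(5,0): OLD=21793282604845/137438953472 → NEW=255, ERR=-13253650530515/137438953472
(5,1): OLD=677481071384251/4398046511104 → NEW=255, ERR=-444020788947269/4398046511104
(5,2): OLD=358766670032425/2199023255552 → NEW=255, ERR=-201984260133335/2199023255552
(5,3): OLD=9262782418973283/70368744177664 → NEW=255, ERR=-8681247346331037/70368744177664
(6,0): OLD=13365483406737489/70368744177664 → NEW=255, ERR=-4578546358566831/70368744177664
(6,1): OLD=165209132903630343/1125899906842624 → NEW=255, ERR=-121895343341238777/1125899906842624
Target (6,1): original=230, with diffused error = 165209132903630343/1125899906842624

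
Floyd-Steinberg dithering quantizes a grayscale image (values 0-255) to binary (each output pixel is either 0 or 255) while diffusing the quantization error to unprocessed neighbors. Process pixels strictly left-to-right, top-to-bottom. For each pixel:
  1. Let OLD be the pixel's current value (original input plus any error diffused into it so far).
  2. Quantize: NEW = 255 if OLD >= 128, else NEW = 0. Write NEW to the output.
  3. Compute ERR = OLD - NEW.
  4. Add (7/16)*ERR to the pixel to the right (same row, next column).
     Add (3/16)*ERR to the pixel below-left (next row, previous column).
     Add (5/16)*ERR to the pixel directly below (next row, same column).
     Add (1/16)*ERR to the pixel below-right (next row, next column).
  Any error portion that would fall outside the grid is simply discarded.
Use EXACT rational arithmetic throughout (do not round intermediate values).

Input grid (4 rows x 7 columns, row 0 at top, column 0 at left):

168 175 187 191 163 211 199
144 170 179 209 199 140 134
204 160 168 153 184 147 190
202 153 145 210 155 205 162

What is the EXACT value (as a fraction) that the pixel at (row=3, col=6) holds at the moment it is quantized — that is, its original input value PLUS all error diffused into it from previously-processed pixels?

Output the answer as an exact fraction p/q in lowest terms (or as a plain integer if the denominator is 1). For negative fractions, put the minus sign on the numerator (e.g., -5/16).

(0,0): OLD=168 → NEW=255, ERR=-87
(0,1): OLD=2191/16 → NEW=255, ERR=-1889/16
(0,2): OLD=34649/256 → NEW=255, ERR=-30631/256
(0,3): OLD=567919/4096 → NEW=255, ERR=-476561/4096
(0,4): OLD=7346441/65536 → NEW=0, ERR=7346441/65536
(0,5): OLD=272674623/1048576 → NEW=255, ERR=5287743/1048576
(0,6): OLD=3375680185/16777216 → NEW=255, ERR=-902509895/16777216
(1,0): OLD=24237/256 → NEW=0, ERR=24237/256
(1,1): OLD=300347/2048 → NEW=255, ERR=-221893/2048
(1,2): OLD=4260695/65536 → NEW=0, ERR=4260695/65536
(1,3): OLD=56262539/262144 → NEW=255, ERR=-10584181/262144
(1,4): OLD=3523887809/16777216 → NEW=255, ERR=-754302271/16777216
(1,5): OLD=15948513297/134217728 → NEW=0, ERR=15948513297/134217728
(1,6): OLD=363978837215/2147483648 → NEW=255, ERR=-183629493025/2147483648
(2,0): OLD=6988473/32768 → NEW=255, ERR=-1367367/32768
(2,1): OLD=132112899/1048576 → NEW=0, ERR=132112899/1048576
(2,2): OLD=3843598793/16777216 → NEW=255, ERR=-434591287/16777216
(2,3): OLD=16734689473/134217728 → NEW=0, ERR=16734689473/134217728
(2,4): OLD=262267082961/1073741824 → NEW=255, ERR=-11537082159/1073741824
(2,5): OLD=5517804283867/34359738368 → NEW=255, ERR=-3243928999973/34359738368
(2,6): OLD=71138561600941/549755813888 → NEW=255, ERR=-69049170940499/549755813888
(3,0): OLD=3566557609/16777216 → NEW=255, ERR=-711632471/16777216
(3,1): OLD=22327181813/134217728 → NEW=255, ERR=-11898338827/134217728
(3,2): OLD=138913812591/1073741824 → NEW=255, ERR=-134890352529/1073741824
(3,3): OLD=817625637753/4294967296 → NEW=255, ERR=-277591022727/4294967296
(3,4): OLD=62373414239657/549755813888 → NEW=0, ERR=62373414239657/549755813888
(3,5): OLD=883622075172747/4398046511104 → NEW=255, ERR=-237879785158773/4398046511104
(3,6): OLD=6557388311053653/70368744177664 → NEW=0, ERR=6557388311053653/70368744177664
Target (3,6): original=162, with diffused error = 6557388311053653/70368744177664

Answer: 6557388311053653/70368744177664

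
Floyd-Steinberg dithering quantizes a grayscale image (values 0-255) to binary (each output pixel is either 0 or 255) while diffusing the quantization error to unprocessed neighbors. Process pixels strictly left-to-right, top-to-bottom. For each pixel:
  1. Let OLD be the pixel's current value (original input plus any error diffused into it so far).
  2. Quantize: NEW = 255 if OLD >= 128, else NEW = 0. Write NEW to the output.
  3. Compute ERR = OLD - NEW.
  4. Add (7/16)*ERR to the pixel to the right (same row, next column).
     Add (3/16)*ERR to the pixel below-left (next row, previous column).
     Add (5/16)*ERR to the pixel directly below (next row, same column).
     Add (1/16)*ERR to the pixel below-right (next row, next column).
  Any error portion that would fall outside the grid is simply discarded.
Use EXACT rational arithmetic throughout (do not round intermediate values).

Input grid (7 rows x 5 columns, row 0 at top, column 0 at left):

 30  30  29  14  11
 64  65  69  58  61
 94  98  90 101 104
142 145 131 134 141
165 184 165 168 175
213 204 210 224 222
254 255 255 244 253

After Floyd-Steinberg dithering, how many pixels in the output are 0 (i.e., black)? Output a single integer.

Answer: 15

Derivation:
(0,0): OLD=30 → NEW=0, ERR=30
(0,1): OLD=345/8 → NEW=0, ERR=345/8
(0,2): OLD=6127/128 → NEW=0, ERR=6127/128
(0,3): OLD=71561/2048 → NEW=0, ERR=71561/2048
(0,4): OLD=861375/32768 → NEW=0, ERR=861375/32768
(1,0): OLD=10427/128 → NEW=0, ERR=10427/128
(1,1): OLD=127965/1024 → NEW=0, ERR=127965/1024
(1,2): OLD=4845665/32768 → NEW=255, ERR=-3510175/32768
(1,3): OLD=3928749/131072 → NEW=0, ERR=3928749/131072
(1,4): OLD=177234919/2097152 → NEW=0, ERR=177234919/2097152
(2,0): OLD=2341071/16384 → NEW=255, ERR=-1836849/16384
(2,1): OLD=38277525/524288 → NEW=0, ERR=38277525/524288
(2,2): OLD=854766463/8388608 → NEW=0, ERR=854766463/8388608
(2,3): OLD=22024769677/134217728 → NEW=255, ERR=-12200750963/134217728
(2,4): OLD=198671255707/2147483648 → NEW=0, ERR=198671255707/2147483648
(3,0): OLD=1012119071/8388608 → NEW=0, ERR=1012119071/8388608
(3,1): OLD=15616219379/67108864 → NEW=255, ERR=-1496540941/67108864
(3,2): OLD=301946895265/2147483648 → NEW=255, ERR=-245661434975/2147483648
(3,3): OLD=340418600137/4294967296 → NEW=0, ERR=340418600137/4294967296
(3,4): OLD=13668664946989/68719476736 → NEW=255, ERR=-3854801620691/68719476736
(4,0): OLD=213162540977/1073741824 → NEW=255, ERR=-60641624143/1073741824
(4,1): OLD=4755880748401/34359738368 → NEW=255, ERR=-4005852535439/34359738368
(4,2): OLD=50419644186943/549755813888 → NEW=0, ERR=50419644186943/549755813888
(4,3): OLD=1893144474877041/8796093022208 → NEW=255, ERR=-349859245785999/8796093022208
(4,4): OLD=20410149997518743/140737488355328 → NEW=255, ERR=-15477909533089897/140737488355328
(5,0): OLD=95377770888947/549755813888 → NEW=255, ERR=-44809961652493/549755813888
(5,1): OLD=640237731563737/4398046511104 → NEW=255, ERR=-481264128767783/4398046511104
(5,2): OLD=24775670300394977/140737488355328 → NEW=255, ERR=-11112389230213663/140737488355328
(5,3): OLD=91275348575926927/562949953421312 → NEW=255, ERR=-52276889546507633/562949953421312
(5,4): OLD=1301710825334844917/9007199254740992 → NEW=255, ERR=-995124984624108043/9007199254740992
(6,0): OLD=14637470168723587/70368744177664 → NEW=255, ERR=-3306559596580733/70368744177664
(6,1): OLD=406106339661083501/2251799813685248 → NEW=255, ERR=-168102612828654739/2251799813685248
(6,2): OLD=6247903903130939135/36028797018963968 → NEW=255, ERR=-2939439336704872705/36028797018963968
(6,3): OLD=88565472091794785333/576460752303423488 → NEW=255, ERR=-58432019745578204107/576460752303423488
(6,4): OLD=1552517457129872460723/9223372036854775808 → NEW=255, ERR=-799442412268095370317/9223372036854775808
Output grid:
  Row 0: .....  (5 black, running=5)
  Row 1: ..#..  (4 black, running=9)
  Row 2: #..#.  (3 black, running=12)
  Row 3: .##.#  (2 black, running=14)
  Row 4: ##.##  (1 black, running=15)
  Row 5: #####  (0 black, running=15)
  Row 6: #####  (0 black, running=15)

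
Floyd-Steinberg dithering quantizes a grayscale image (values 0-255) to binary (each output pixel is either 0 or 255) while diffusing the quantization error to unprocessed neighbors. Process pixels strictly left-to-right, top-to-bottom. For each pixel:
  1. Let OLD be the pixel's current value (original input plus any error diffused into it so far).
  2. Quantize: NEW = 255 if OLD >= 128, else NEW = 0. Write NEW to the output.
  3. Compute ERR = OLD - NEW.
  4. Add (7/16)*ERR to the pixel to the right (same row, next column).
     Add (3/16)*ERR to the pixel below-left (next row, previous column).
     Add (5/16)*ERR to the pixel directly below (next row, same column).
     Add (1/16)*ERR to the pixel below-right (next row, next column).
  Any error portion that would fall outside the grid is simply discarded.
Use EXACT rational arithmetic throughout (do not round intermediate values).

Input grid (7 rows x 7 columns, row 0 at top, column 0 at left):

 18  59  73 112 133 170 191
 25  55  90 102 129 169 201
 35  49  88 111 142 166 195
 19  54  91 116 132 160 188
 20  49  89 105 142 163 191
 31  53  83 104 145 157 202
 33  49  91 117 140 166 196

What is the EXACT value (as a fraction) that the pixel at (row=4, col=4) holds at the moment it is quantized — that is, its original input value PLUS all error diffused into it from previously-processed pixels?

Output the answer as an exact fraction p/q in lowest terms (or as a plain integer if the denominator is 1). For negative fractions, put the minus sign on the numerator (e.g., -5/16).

Answer: 1747054497179101/17592186044416

Derivation:
(0,0): OLD=18 → NEW=0, ERR=18
(0,1): OLD=535/8 → NEW=0, ERR=535/8
(0,2): OLD=13089/128 → NEW=0, ERR=13089/128
(0,3): OLD=320999/2048 → NEW=255, ERR=-201241/2048
(0,4): OLD=2949457/32768 → NEW=0, ERR=2949457/32768
(0,5): OLD=109775159/524288 → NEW=255, ERR=-23918281/524288
(0,6): OLD=1434796161/8388608 → NEW=255, ERR=-704298879/8388608
(1,0): OLD=5525/128 → NEW=0, ERR=5525/128
(1,1): OLD=117843/1024 → NEW=0, ERR=117843/1024
(1,2): OLD=5179279/32768 → NEW=255, ERR=-3176561/32768
(1,3): OLD=6835331/131072 → NEW=0, ERR=6835331/131072
(1,4): OLD=1386203721/8388608 → NEW=255, ERR=-752891319/8388608
(1,5): OLD=7070629337/67108864 → NEW=0, ERR=7070629337/67108864
(1,6): OLD=234083016855/1073741824 → NEW=255, ERR=-39721148265/1073741824
(2,0): OLD=1147969/16384 → NEW=0, ERR=1147969/16384
(2,1): OLD=52501275/524288 → NEW=0, ERR=52501275/524288
(2,2): OLD=993941137/8388608 → NEW=0, ERR=993941137/8388608
(2,3): OLD=10485594057/67108864 → NEW=255, ERR=-6627166263/67108864
(2,4): OLD=50338549945/536870912 → NEW=0, ERR=50338549945/536870912
(2,5): OLD=3906714797107/17179869184 → NEW=255, ERR=-474151844813/17179869184
(2,6): OLD=48914518189461/274877906944 → NEW=255, ERR=-21179348081259/274877906944
(3,0): OLD=500562417/8388608 → NEW=0, ERR=500562417/8388608
(3,1): OLD=9260689885/67108864 → NEW=255, ERR=-7852070435/67108864
(3,2): OLD=34671161415/536870912 → NEW=0, ERR=34671161415/536870912
(3,3): OLD=297167943665/2147483648 → NEW=255, ERR=-250440386575/2147483648
(3,4): OLD=27194379961841/274877906944 → NEW=0, ERR=27194379961841/274877906944
(3,5): OLD=409175623626275/2199023255552 → NEW=255, ERR=-151575306539485/2199023255552
(3,6): OLD=4645769447537597/35184372088832 → NEW=255, ERR=-4326245435114563/35184372088832
(4,0): OLD=17941121855/1073741824 → NEW=0, ERR=17941121855/1073741824
(4,1): OLD=611334766067/17179869184 → NEW=0, ERR=611334766067/17179869184
(4,2): OLD=26270163597725/274877906944 → NEW=0, ERR=26270163597725/274877906944
(4,3): OLD=292369477985999/2199023255552 → NEW=255, ERR=-268381452179761/2199023255552
(4,4): OLD=1747054497179101/17592186044416 → NEW=0, ERR=1747054497179101/17592186044416
Target (4,4): original=142, with diffused error = 1747054497179101/17592186044416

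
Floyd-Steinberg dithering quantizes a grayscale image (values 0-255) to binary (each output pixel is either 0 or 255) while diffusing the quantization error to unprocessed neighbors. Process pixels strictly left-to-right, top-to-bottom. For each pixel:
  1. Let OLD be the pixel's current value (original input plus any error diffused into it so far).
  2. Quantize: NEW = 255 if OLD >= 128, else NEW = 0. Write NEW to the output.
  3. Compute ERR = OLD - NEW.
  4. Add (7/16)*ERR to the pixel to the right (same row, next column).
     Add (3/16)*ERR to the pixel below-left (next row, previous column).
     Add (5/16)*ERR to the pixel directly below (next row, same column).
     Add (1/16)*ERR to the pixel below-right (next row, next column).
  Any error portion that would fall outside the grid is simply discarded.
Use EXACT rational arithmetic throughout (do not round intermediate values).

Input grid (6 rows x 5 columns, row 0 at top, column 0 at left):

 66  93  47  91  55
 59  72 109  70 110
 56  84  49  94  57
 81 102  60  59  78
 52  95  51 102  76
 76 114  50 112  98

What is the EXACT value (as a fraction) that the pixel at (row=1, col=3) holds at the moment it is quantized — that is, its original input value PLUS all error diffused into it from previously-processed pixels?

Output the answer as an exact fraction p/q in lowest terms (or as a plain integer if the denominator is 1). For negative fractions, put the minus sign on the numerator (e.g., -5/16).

(0,0): OLD=66 → NEW=0, ERR=66
(0,1): OLD=975/8 → NEW=0, ERR=975/8
(0,2): OLD=12841/128 → NEW=0, ERR=12841/128
(0,3): OLD=276255/2048 → NEW=255, ERR=-245985/2048
(0,4): OLD=80345/32768 → NEW=0, ERR=80345/32768
(1,0): OLD=13117/128 → NEW=0, ERR=13117/128
(1,1): OLD=182123/1024 → NEW=255, ERR=-78997/1024
(1,2): OLD=3004679/32768 → NEW=0, ERR=3004679/32768
(1,3): OLD=10395611/131072 → NEW=0, ERR=10395611/131072
Target (1,3): original=70, with diffused error = 10395611/131072

Answer: 10395611/131072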